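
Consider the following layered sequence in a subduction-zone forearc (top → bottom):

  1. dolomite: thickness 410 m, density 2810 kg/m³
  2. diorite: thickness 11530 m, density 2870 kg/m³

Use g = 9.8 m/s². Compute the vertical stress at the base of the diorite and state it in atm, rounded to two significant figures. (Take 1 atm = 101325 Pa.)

dolomite: 2810 kg/m³ × 9.8 m/s² × 410 m = 1.129×10^7 Pa = 111.4 atm
diorite: 2870 kg/m³ × 9.8 m/s² × 11530 m = 3.243×10^8 Pa = 3201 atm
Total = 111.4 + 3201 = 3312.0 atm

3300 atm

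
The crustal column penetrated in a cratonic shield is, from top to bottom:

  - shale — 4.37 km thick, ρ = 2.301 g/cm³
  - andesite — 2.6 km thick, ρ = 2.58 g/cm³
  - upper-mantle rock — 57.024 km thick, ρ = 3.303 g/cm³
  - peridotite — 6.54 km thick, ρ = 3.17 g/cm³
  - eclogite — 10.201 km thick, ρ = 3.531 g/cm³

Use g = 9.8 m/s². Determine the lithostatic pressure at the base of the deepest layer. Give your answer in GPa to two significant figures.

shale: 2301 kg/m³ × 9.8 m/s² × 4370 m = 9.854×10^7 Pa = 0.09854 GPa
andesite: 2580 kg/m³ × 9.8 m/s² × 2600 m = 6.574×10^7 Pa = 0.06574 GPa
upper-mantle rock: 3303 kg/m³ × 9.8 m/s² × 57024 m = 1.846×10^9 Pa = 1.846 GPa
peridotite: 3170 kg/m³ × 9.8 m/s² × 6540 m = 2.032×10^8 Pa = 0.2032 GPa
eclogite: 3531 kg/m³ × 9.8 m/s² × 10201 m = 3.530×10^8 Pa = 0.3530 GPa
Total = 0.09854 + 0.06574 + 1.846 + 0.2032 + 0.3530 = 2.5663 GPa

2.6 GPa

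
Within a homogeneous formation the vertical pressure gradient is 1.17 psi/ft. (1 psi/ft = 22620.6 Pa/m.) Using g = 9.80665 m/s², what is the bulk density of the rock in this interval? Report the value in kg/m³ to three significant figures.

2700 kg/m³

ρ = (dP/dz)/g = 1.17 psi/ft / 9.80665 m/s² = 26466 Pa/m / 9.80665 m/s² = 2698.8 kg/m³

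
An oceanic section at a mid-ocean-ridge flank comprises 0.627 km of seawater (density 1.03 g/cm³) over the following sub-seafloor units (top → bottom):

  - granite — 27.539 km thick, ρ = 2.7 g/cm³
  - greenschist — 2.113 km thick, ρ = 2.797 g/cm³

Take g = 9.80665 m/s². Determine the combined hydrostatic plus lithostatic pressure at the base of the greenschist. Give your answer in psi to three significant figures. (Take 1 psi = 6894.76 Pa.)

115000 psi

seawater: 1030 kg/m³ × 9.80665 m/s² × 627 m = 6.333×10^6 Pa = 918.6 psi
granite: 2700 kg/m³ × 9.80665 m/s² × 27539 m = 7.292×10^8 Pa = 1.058×10^5 psi
greenschist: 2797 kg/m³ × 9.80665 m/s² × 2113 m = 5.796×10^7 Pa = 8406 psi
Total = 918.6 + 1.058×10^5 + 8406 = 1.1508×10^5 psi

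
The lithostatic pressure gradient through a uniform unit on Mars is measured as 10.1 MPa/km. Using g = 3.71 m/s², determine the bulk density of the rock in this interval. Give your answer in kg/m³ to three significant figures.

ρ = (dP/dz)/g = 10.1 MPa/km / 3.71 m/s² = 10100 Pa/m / 3.71 m/s² = 2722.4 kg/m³

2720 kg/m³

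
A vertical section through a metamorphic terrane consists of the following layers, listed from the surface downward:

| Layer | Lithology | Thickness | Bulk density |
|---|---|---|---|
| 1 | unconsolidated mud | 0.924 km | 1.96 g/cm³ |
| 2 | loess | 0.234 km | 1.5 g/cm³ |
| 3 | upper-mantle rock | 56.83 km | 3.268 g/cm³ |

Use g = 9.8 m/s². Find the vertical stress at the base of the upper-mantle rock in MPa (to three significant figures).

1840 MPa

unconsolidated mud: 1960 kg/m³ × 9.8 m/s² × 924 m = 1.775×10^7 Pa = 17.75 MPa
loess: 1500 kg/m³ × 9.8 m/s² × 234 m = 3.440×10^6 Pa = 3.440 MPa
upper-mantle rock: 3268 kg/m³ × 9.8 m/s² × 56830 m = 1.820×10^9 Pa = 1820 MPa
Total = 17.75 + 3.440 + 1820 = 1841.2 MPa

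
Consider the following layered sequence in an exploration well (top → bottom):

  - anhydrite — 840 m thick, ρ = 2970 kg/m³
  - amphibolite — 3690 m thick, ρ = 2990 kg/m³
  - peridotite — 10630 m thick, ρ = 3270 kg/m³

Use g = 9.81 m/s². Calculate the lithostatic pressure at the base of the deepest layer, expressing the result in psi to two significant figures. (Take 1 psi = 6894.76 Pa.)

anhydrite: 2970 kg/m³ × 9.81 m/s² × 840 m = 2.447×10^7 Pa = 3550 psi
amphibolite: 2990 kg/m³ × 9.81 m/s² × 3690 m = 1.082×10^8 Pa = 15698 psi
peridotite: 3270 kg/m³ × 9.81 m/s² × 10630 m = 3.410×10^8 Pa = 49457 psi
Total = 3550 + 15698 + 49457 = 68705 psi

69000 psi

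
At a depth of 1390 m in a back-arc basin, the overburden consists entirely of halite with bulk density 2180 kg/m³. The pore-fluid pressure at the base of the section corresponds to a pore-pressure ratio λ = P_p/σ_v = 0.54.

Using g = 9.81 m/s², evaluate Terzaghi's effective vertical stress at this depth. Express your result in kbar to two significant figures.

Overburden (lithostatic) stress σ_v:
halite: 2180 kg/m³ × 9.81 m/s² × 1390 m = 2.973×10^7 Pa = 29.73 MPa
Pore pressure P_p = λ·σ_v = 0.54 × 29.73 MPa = 16.05 MPa
Effective stress σ' = σ_v − P_p = 29.73 − 16.05 = 13.674 MPa = 0.13674 kbar

0.14 kbar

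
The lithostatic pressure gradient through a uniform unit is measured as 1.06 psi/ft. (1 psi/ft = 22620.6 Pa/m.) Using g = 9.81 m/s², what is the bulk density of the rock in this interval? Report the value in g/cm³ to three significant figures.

ρ = (dP/dz)/g = 1.06 psi/ft / 9.81 m/s² = 23978 Pa/m / 9.81 m/s² = 2444.2 kg/m³
= 2.444 g/cm³

2.44 g/cm³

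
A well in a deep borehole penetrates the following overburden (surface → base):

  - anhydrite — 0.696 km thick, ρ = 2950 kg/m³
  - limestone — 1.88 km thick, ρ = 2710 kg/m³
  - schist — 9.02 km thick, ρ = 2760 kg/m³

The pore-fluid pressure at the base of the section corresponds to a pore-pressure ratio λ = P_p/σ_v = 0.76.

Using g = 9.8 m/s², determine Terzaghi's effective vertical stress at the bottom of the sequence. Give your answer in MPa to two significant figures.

75 MPa

Overburden (lithostatic) stress σ_v:
anhydrite: 2950 kg/m³ × 9.8 m/s² × 696 m = 2.012×10^7 Pa = 20.12 MPa
limestone: 2710 kg/m³ × 9.8 m/s² × 1880 m = 4.993×10^7 Pa = 49.93 MPa
schist: 2760 kg/m³ × 9.8 m/s² × 9020 m = 2.440×10^8 Pa = 244.0 MPa
Total = 20.12 + 49.93 + 244.0 = 314.02 MPa
Pore pressure P_p = λ·σ_v = 0.76 × 314.0 MPa = 238.7 MPa
Effective stress σ' = σ_v − P_p = 314.0 − 238.7 = 75.366 MPa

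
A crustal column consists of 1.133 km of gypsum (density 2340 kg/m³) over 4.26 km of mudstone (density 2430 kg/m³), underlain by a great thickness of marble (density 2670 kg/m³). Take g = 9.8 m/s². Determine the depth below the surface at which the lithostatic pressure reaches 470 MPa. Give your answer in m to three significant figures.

18500 m

Pressure at base of upper layers: 2340×9.8×1133 + 2430×9.8×4260 = 1.274×10^8 Pa = 127.4 MPa
Remaining pressure to be supplied by marble: 4.700×10^8 − 1.274×10^8 = 3.426×10^8 Pa
Additional depth in marble = 3.426×10^8 Pa / (2670 kg/m³ × 9.8 m/s²) = 13092 m
Total depth = 5393 m + 13092 m = 18485 m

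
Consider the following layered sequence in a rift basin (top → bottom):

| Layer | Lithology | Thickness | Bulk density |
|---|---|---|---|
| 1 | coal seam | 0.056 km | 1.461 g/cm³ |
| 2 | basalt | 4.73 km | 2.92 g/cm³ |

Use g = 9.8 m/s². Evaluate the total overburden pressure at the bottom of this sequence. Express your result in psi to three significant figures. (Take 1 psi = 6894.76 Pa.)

coal seam: 1461 kg/m³ × 9.8 m/s² × 56 m = 8.018×10^5 Pa = 116.3 psi
basalt: 2920 kg/m³ × 9.8 m/s² × 4730 m = 1.354×10^8 Pa = 19631 psi
Total = 116.3 + 19631 = 19748 psi

19700 psi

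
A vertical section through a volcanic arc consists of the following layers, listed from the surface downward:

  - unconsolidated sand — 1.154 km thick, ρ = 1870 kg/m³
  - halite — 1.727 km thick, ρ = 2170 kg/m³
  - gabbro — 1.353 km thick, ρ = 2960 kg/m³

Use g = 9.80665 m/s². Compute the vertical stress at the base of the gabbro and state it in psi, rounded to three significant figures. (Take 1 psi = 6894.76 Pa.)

unconsolidated sand: 1870 kg/m³ × 9.80665 m/s² × 1154 m = 2.116×10^7 Pa = 3069 psi
halite: 2170 kg/m³ × 9.80665 m/s² × 1727 m = 3.675×10^7 Pa = 5330 psi
gabbro: 2960 kg/m³ × 9.80665 m/s² × 1353 m = 3.927×10^7 Pa = 5696 psi
Total = 3069 + 5330 + 5696 = 14096 psi

14100 psi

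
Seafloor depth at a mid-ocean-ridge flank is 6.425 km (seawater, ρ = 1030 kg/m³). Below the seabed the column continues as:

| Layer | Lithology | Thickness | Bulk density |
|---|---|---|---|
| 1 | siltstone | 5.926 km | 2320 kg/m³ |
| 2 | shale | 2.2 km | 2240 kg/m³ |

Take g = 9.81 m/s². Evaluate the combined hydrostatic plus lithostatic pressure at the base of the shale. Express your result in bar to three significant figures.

seawater: 1030 kg/m³ × 9.81 m/s² × 6425 m = 6.492×10^7 Pa = 649.2 bar
siltstone: 2320 kg/m³ × 9.81 m/s² × 5926 m = 1.349×10^8 Pa = 1349 bar
shale: 2240 kg/m³ × 9.81 m/s² × 2200 m = 4.834×10^7 Pa = 483.4 bar
Total = 649.2 + 1349 + 483.4 = 2481.3 bar

2480 bar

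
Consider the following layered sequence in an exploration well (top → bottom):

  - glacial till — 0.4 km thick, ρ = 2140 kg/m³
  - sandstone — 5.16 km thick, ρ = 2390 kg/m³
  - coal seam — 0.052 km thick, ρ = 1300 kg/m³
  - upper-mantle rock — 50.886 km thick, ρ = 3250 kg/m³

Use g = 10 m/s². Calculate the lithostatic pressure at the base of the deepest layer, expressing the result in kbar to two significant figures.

glacial till: 2140 kg/m³ × 10 m/s² × 400 m = 8.560×10^6 Pa = 0.08560 kbar
sandstone: 2390 kg/m³ × 10 m/s² × 5160 m = 1.233×10^8 Pa = 1.233 kbar
coal seam: 1300 kg/m³ × 10 m/s² × 52 m = 6.760×10^5 Pa = 6.760×10^-3 kbar
upper-mantle rock: 3250 kg/m³ × 10 m/s² × 50886 m = 1.654×10^9 Pa = 16.54 kbar
Total = 0.08560 + 1.233 + 6.760×10^-3 + 16.54 = 17.864 kbar

18 kbar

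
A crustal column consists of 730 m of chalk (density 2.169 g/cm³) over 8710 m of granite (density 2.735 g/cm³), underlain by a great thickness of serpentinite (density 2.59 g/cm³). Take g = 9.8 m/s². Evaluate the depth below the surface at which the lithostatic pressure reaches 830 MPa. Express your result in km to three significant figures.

Pressure at base of upper layers: 2169×9.8×730 + 2735×9.8×8710 = 2.490×10^8 Pa = 249.0 MPa
Remaining pressure to be supplied by serpentinite: 8.300×10^8 − 2.490×10^8 = 5.810×10^8 Pa
Additional depth in serpentinite = 5.810×10^8 Pa / (2590 kg/m³ × 9.8 m/s²) = 22891 m
Total depth = 9440 m + 22891 m = 32331 m
= 32.331 km

32.3 km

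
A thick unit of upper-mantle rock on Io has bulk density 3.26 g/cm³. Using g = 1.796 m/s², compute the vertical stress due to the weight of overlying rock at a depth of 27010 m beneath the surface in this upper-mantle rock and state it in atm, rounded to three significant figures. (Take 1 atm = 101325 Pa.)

1560 atm

upper-mantle rock: 3260 kg/m³ × 1.796 m/s² × 27010 m = 1.581×10^8 Pa = 1561 atm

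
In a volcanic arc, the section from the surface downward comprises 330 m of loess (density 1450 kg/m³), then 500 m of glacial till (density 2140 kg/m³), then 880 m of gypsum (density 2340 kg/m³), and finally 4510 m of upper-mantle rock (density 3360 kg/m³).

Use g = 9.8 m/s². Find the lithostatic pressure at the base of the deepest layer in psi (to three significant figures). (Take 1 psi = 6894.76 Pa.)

26700 psi

loess: 1450 kg/m³ × 9.8 m/s² × 330 m = 4.689×10^6 Pa = 680.1 psi
glacial till: 2140 kg/m³ × 9.8 m/s² × 500 m = 1.049×10^7 Pa = 1521 psi
gypsum: 2340 kg/m³ × 9.8 m/s² × 880 m = 2.018×10^7 Pa = 2927 psi
upper-mantle rock: 3360 kg/m³ × 9.8 m/s² × 4510 m = 1.485×10^8 Pa = 21539 psi
Total = 680.1 + 1521 + 2927 + 21539 = 26667 psi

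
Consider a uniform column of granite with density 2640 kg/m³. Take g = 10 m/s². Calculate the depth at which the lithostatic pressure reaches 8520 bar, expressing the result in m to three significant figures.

32300 m

h = P/(ρg) = 8520 bar / (2640 kg/m³ × 10 m/s²) = 8.520×10^8 Pa / 26400 Pa/m = 32273 m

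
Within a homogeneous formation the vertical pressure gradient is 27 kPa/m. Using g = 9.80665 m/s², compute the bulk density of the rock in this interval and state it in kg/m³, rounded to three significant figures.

ρ = (dP/dz)/g = 27 kPa/m / 9.80665 m/s² = 27000 Pa/m / 9.80665 m/s² = 2753.2 kg/m³

2750 kg/m³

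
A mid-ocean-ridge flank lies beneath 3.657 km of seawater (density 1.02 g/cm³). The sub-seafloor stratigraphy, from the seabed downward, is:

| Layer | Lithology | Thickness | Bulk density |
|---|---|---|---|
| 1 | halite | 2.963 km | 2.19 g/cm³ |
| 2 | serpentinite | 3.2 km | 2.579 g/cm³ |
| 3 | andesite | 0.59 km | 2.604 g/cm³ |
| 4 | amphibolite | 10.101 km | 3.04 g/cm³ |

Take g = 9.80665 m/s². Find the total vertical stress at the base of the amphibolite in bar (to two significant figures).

5000 bar

seawater: 1020 kg/m³ × 9.80665 m/s² × 3657 m = 3.658×10^7 Pa = 365.8 bar
halite: 2190 kg/m³ × 9.80665 m/s² × 2963 m = 6.364×10^7 Pa = 636.4 bar
serpentinite: 2579 kg/m³ × 9.80665 m/s² × 3200 m = 8.093×10^7 Pa = 809.3 bar
andesite: 2604 kg/m³ × 9.80665 m/s² × 590 m = 1.507×10^7 Pa = 150.7 bar
amphibolite: 3040 kg/m³ × 9.80665 m/s² × 10101 m = 3.011×10^8 Pa = 3011 bar
Total = 365.8 + 636.4 + 809.3 + 150.7 + 3011 = 4973.5 bar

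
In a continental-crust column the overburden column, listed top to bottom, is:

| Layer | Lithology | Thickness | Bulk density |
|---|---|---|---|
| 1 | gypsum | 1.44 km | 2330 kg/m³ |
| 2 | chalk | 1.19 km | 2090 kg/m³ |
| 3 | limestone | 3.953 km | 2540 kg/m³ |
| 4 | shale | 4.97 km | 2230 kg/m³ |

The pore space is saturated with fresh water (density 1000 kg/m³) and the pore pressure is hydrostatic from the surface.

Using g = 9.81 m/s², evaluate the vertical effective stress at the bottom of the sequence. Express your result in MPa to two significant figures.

150 MPa

Overburden (lithostatic) stress σ_v:
gypsum: 2330 kg/m³ × 9.81 m/s² × 1440 m = 3.291×10^7 Pa = 32.91 MPa
chalk: 2090 kg/m³ × 9.81 m/s² × 1190 m = 2.440×10^7 Pa = 24.40 MPa
limestone: 2540 kg/m³ × 9.81 m/s² × 3953 m = 9.850×10^7 Pa = 98.50 MPa
shale: 2230 kg/m³ × 9.81 m/s² × 4970 m = 1.087×10^8 Pa = 108.7 MPa
Total = 32.91 + 24.40 + 98.50 + 108.7 = 264.54 MPa
Pore pressure P_p = 1000 kg/m³ × 9.81 m/s² × 11553 m = 1.133×10^8 Pa = 113.3 MPa
Effective stress σ' = σ_v − P_p = 264.5 − 113.3 = 151.20 MPa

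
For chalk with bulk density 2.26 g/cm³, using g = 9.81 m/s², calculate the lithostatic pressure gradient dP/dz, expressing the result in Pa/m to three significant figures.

22200 Pa/m

dP/dz = ρg = 2260 kg/m³ × 9.81 m/s² = 22171 Pa/m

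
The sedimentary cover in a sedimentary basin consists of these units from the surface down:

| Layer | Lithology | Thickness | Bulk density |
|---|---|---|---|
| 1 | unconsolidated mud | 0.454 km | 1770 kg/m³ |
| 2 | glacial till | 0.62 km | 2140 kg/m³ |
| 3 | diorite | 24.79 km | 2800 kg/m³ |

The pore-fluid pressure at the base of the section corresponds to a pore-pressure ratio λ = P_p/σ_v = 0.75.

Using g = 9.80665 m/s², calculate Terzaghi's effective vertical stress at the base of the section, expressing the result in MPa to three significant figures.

175 MPa

Overburden (lithostatic) stress σ_v:
unconsolidated mud: 1770 kg/m³ × 9.80665 m/s² × 454 m = 7.880×10^6 Pa = 7.880 MPa
glacial till: 2140 kg/m³ × 9.80665 m/s² × 620 m = 1.301×10^7 Pa = 13.01 MPa
diorite: 2800 kg/m³ × 9.80665 m/s² × 24790 m = 6.807×10^8 Pa = 680.7 MPa
Total = 7.880 + 13.01 + 680.7 = 701.59 MPa
Pore pressure P_p = λ·σ_v = 0.75 × 701.6 MPa = 526.2 MPa
Effective stress σ' = σ_v − P_p = 701.6 − 526.2 = 175.40 MPa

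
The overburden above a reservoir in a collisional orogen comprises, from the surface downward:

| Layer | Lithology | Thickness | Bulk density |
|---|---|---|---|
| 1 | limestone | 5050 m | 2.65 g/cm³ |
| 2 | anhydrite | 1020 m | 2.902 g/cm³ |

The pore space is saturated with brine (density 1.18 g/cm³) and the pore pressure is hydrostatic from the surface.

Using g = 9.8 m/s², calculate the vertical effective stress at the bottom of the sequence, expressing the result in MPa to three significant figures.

90.0 MPa

Overburden (lithostatic) stress σ_v:
limestone: 2650 kg/m³ × 9.8 m/s² × 5050 m = 1.311×10^8 Pa = 131.1 MPa
anhydrite: 2902 kg/m³ × 9.8 m/s² × 1020 m = 2.901×10^7 Pa = 29.01 MPa
Total = 131.1 + 29.01 = 160.16 MPa
Pore pressure P_p = 1180 kg/m³ × 9.8 m/s² × 6070 m = 7.019×10^7 Pa = 70.19 MPa
Effective stress σ' = σ_v − P_p = 160.2 − 70.19 = 89.963 MPa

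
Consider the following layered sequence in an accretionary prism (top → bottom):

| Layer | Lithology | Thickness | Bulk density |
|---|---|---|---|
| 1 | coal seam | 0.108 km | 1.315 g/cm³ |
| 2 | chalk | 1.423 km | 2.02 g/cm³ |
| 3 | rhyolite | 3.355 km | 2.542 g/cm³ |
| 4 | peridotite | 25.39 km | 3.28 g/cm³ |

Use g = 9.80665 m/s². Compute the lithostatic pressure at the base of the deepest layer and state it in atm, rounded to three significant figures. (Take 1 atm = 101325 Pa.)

coal seam: 1315 kg/m³ × 9.80665 m/s² × 108 m = 1.393×10^6 Pa = 13.75 atm
chalk: 2020 kg/m³ × 9.80665 m/s² × 1423 m = 2.819×10^7 Pa = 278.2 atm
rhyolite: 2542 kg/m³ × 9.80665 m/s² × 3355 m = 8.364×10^7 Pa = 825.4 atm
peridotite: 3280 kg/m³ × 9.80665 m/s² × 25390 m = 8.167×10^8 Pa = 8060 atm
Total = 13.75 + 278.2 + 825.4 + 8060 = 9177.5 atm

9180 atm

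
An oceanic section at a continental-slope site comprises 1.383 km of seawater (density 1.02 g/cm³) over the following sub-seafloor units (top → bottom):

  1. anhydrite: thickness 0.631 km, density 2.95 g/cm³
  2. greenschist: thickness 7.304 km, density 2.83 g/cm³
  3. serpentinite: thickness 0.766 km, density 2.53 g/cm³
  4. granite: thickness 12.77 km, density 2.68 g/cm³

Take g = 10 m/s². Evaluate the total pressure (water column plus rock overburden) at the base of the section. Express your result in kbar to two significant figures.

seawater: 1020 kg/m³ × 10 m/s² × 1383 m = 1.411×10^7 Pa = 0.1411 kbar
anhydrite: 2950 kg/m³ × 10 m/s² × 631 m = 1.861×10^7 Pa = 0.1861 kbar
greenschist: 2830 kg/m³ × 10 m/s² × 7304 m = 2.067×10^8 Pa = 2.067 kbar
serpentinite: 2530 kg/m³ × 10 m/s² × 766 m = 1.938×10^7 Pa = 0.1938 kbar
granite: 2680 kg/m³ × 10 m/s² × 12770 m = 3.422×10^8 Pa = 3.422 kbar
Total = 0.1411 + 0.1861 + 2.067 + 0.1938 + 3.422 = 6.0104 kbar

6.0 kbar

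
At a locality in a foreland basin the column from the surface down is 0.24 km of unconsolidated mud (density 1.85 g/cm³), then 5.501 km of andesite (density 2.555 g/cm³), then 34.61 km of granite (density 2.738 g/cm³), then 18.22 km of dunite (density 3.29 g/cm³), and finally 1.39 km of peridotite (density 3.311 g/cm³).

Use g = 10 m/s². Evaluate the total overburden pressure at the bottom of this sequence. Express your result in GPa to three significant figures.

1.74 GPa

unconsolidated mud: 1850 kg/m³ × 10 m/s² × 240 m = 4.440×10^6 Pa = 4.440×10^-3 GPa
andesite: 2555 kg/m³ × 10 m/s² × 5501 m = 1.406×10^8 Pa = 0.1406 GPa
granite: 2738 kg/m³ × 10 m/s² × 34610 m = 9.476×10^8 Pa = 0.9476 GPa
dunite: 3290 kg/m³ × 10 m/s² × 18220 m = 5.994×10^8 Pa = 0.5994 GPa
peridotite: 3311 kg/m³ × 10 m/s² × 1390 m = 4.602×10^7 Pa = 0.04602 GPa
Total = 4.440×10^-3 + 0.1406 + 0.9476 + 0.5994 + 0.04602 = 1.7381 GPa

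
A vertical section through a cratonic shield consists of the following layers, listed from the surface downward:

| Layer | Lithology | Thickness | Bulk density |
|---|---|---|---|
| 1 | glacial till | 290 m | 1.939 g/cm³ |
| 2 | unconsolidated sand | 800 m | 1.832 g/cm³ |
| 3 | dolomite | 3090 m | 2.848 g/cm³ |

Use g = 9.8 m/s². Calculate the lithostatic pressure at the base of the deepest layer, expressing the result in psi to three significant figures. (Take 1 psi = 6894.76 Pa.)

15400 psi

glacial till: 1939 kg/m³ × 9.8 m/s² × 290 m = 5.511×10^6 Pa = 799.3 psi
unconsolidated sand: 1832 kg/m³ × 9.8 m/s² × 800 m = 1.436×10^7 Pa = 2083 psi
dolomite: 2848 kg/m³ × 9.8 m/s² × 3090 m = 8.624×10^7 Pa = 12509 psi
Total = 799.3 + 2083 + 12509 = 15391 psi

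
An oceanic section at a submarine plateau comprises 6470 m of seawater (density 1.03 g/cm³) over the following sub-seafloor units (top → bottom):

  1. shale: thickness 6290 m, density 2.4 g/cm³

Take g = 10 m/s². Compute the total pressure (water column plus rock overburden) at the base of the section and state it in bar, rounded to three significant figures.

2180 bar

seawater: 1030 kg/m³ × 10 m/s² × 6470 m = 6.664×10^7 Pa = 666.4 bar
shale: 2400 kg/m³ × 10 m/s² × 6290 m = 1.510×10^8 Pa = 1510 bar
Total = 666.4 + 1510 = 2176.0 bar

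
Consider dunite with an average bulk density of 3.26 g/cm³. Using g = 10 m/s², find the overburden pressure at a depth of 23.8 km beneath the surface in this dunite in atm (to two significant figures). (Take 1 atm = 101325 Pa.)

dunite: 3260 kg/m³ × 10 m/s² × 23800 m = 7.759×10^8 Pa = 7657 atm

7700 atm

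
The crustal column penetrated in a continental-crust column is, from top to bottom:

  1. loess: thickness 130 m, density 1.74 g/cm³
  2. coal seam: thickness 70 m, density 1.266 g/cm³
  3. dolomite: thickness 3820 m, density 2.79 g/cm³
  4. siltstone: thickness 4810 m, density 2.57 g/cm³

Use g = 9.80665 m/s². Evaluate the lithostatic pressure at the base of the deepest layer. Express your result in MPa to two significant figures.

230 MPa

loess: 1740 kg/m³ × 9.80665 m/s² × 130 m = 2.218×10^6 Pa = 2.218 MPa
coal seam: 1266 kg/m³ × 9.80665 m/s² × 70 m = 8.691×10^5 Pa = 0.8691 MPa
dolomite: 2790 kg/m³ × 9.80665 m/s² × 3820 m = 1.045×10^8 Pa = 104.5 MPa
siltstone: 2570 kg/m³ × 9.80665 m/s² × 4810 m = 1.212×10^8 Pa = 121.2 MPa
Total = 2.218 + 0.8691 + 104.5 + 121.2 = 228.83 MPa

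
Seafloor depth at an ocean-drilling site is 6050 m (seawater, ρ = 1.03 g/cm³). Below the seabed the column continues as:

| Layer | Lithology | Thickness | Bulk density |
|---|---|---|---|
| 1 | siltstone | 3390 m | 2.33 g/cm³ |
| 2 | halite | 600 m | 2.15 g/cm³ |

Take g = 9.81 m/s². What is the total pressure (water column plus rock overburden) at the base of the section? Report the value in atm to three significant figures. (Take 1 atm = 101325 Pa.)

1490 atm

seawater: 1030 kg/m³ × 9.81 m/s² × 6050 m = 6.113×10^7 Pa = 603.3 atm
siltstone: 2330 kg/m³ × 9.81 m/s² × 3390 m = 7.749×10^7 Pa = 764.7 atm
halite: 2150 kg/m³ × 9.81 m/s² × 600 m = 1.265×10^7 Pa = 124.9 atm
Total = 603.3 + 764.7 + 124.9 = 1492.9 atm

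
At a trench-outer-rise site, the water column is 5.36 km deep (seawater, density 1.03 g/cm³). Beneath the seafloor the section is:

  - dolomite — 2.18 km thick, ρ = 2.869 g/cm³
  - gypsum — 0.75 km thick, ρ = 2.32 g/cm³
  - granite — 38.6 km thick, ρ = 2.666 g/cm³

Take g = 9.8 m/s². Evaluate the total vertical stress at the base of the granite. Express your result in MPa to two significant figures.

1100 MPa

seawater: 1030 kg/m³ × 9.8 m/s² × 5360 m = 5.410×10^7 Pa = 54.10 MPa
dolomite: 2869 kg/m³ × 9.8 m/s² × 2180 m = 6.129×10^7 Pa = 61.29 MPa
gypsum: 2320 kg/m³ × 9.8 m/s² × 750 m = 1.705×10^7 Pa = 17.05 MPa
granite: 2666 kg/m³ × 9.8 m/s² × 38600 m = 1.008×10^9 Pa = 1008 MPa
Total = 54.10 + 61.29 + 17.05 + 1008 = 1140.9 MPa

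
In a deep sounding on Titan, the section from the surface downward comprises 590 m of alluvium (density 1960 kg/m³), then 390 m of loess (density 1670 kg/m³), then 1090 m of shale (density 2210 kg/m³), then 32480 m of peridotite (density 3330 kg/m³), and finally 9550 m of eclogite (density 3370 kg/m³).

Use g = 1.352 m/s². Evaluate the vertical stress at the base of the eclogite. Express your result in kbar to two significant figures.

2.0 kbar

alluvium: 1960 kg/m³ × 1.352 m/s² × 590 m = 1.563×10^6 Pa = 0.01563 kbar
loess: 1670 kg/m³ × 1.352 m/s² × 390 m = 8.806×10^5 Pa = 8.806×10^-3 kbar
shale: 2210 kg/m³ × 1.352 m/s² × 1090 m = 3.257×10^6 Pa = 0.03257 kbar
peridotite: 3330 kg/m³ × 1.352 m/s² × 32480 m = 1.462×10^8 Pa = 1.462 kbar
eclogite: 3370 kg/m³ × 1.352 m/s² × 9550 m = 4.351×10^7 Pa = 0.4351 kbar
Total = 0.01563 + 8.806×10^-3 + 0.03257 + 1.462 + 0.4351 = 1.9544 kbar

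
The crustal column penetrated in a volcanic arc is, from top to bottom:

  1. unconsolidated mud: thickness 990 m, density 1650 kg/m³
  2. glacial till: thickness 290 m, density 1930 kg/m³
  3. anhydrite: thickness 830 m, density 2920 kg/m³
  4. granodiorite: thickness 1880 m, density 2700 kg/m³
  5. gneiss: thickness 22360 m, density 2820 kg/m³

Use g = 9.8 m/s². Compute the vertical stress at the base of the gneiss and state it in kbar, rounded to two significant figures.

unconsolidated mud: 1650 kg/m³ × 9.8 m/s² × 990 m = 1.601×10^7 Pa = 0.1601 kbar
glacial till: 1930 kg/m³ × 9.8 m/s² × 290 m = 5.485×10^6 Pa = 0.05485 kbar
anhydrite: 2920 kg/m³ × 9.8 m/s² × 830 m = 2.375×10^7 Pa = 0.2375 kbar
granodiorite: 2700 kg/m³ × 9.8 m/s² × 1880 m = 4.974×10^7 Pa = 0.4974 kbar
gneiss: 2820 kg/m³ × 9.8 m/s² × 22360 m = 6.179×10^8 Pa = 6.179 kbar
Total = 0.1601 + 0.05485 + 0.2375 + 0.4974 + 6.179 = 7.1293 kbar

7.1 kbar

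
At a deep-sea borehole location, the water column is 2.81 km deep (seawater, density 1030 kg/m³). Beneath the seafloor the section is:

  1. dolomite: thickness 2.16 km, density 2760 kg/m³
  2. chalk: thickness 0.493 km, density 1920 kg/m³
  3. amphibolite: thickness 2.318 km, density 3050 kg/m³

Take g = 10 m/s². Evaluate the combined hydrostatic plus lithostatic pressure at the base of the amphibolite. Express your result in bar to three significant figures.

1690 bar

seawater: 1030 kg/m³ × 10 m/s² × 2810 m = 2.894×10^7 Pa = 289.4 bar
dolomite: 2760 kg/m³ × 10 m/s² × 2160 m = 5.962×10^7 Pa = 596.2 bar
chalk: 1920 kg/m³ × 10 m/s² × 493 m = 9.466×10^6 Pa = 94.66 bar
amphibolite: 3050 kg/m³ × 10 m/s² × 2318 m = 7.070×10^7 Pa = 707.0 bar
Total = 289.4 + 596.2 + 94.66 + 707.0 = 1687.2 bar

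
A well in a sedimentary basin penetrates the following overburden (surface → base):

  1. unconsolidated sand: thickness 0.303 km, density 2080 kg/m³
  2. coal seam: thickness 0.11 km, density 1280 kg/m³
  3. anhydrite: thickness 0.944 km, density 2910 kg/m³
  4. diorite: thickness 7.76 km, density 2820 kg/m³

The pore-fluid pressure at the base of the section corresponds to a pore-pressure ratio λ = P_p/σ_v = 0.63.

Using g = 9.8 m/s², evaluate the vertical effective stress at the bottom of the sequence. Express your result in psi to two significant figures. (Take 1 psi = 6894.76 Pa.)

Overburden (lithostatic) stress σ_v:
unconsolidated sand: 2080 kg/m³ × 9.8 m/s² × 303 m = 6.176×10^6 Pa = 6.176 MPa
coal seam: 1280 kg/m³ × 9.8 m/s² × 110 m = 1.380×10^6 Pa = 1.380 MPa
anhydrite: 2910 kg/m³ × 9.8 m/s² × 944 m = 2.692×10^7 Pa = 26.92 MPa
diorite: 2820 kg/m³ × 9.8 m/s² × 7760 m = 2.145×10^8 Pa = 214.5 MPa
Total = 6.176 + 1.380 + 26.92 + 214.5 = 248.93 MPa
Pore pressure P_p = λ·σ_v = 0.63 × 248.9 MPa = 156.8 MPa
Effective stress σ' = σ_v − P_p = 248.9 − 156.8 = 92.105 MPa = 13359 psi

13000 psi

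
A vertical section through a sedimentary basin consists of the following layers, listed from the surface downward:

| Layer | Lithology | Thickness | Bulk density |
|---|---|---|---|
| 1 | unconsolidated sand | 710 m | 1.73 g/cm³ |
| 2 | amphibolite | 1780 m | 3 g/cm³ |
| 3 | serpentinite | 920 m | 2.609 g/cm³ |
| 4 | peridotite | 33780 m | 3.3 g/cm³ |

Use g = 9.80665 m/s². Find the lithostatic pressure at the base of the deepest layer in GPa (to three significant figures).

1.18 GPa

unconsolidated sand: 1730 kg/m³ × 9.80665 m/s² × 710 m = 1.205×10^7 Pa = 0.01205 GPa
amphibolite: 3000 kg/m³ × 9.80665 m/s² × 1780 m = 5.237×10^7 Pa = 0.05237 GPa
serpentinite: 2609 kg/m³ × 9.80665 m/s² × 920 m = 2.354×10^7 Pa = 0.02354 GPa
peridotite: 3300 kg/m³ × 9.80665 m/s² × 33780 m = 1.093×10^9 Pa = 1.093 GPa
Total = 0.01205 + 0.05237 + 0.02354 + 1.093 = 1.1811 GPa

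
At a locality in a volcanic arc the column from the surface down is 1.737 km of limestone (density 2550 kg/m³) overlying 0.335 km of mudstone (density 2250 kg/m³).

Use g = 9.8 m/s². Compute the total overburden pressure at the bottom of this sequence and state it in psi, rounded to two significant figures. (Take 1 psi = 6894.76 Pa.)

limestone: 2550 kg/m³ × 9.8 m/s² × 1737 m = 4.341×10^7 Pa = 6296 psi
mudstone: 2250 kg/m³ × 9.8 m/s² × 335 m = 7.387×10^6 Pa = 1071 psi
Total = 6296 + 1071 = 7367.1 psi

7400 psi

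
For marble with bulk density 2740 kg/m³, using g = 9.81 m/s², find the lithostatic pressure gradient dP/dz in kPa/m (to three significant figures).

dP/dz = ρg = 2740 kg/m³ × 9.81 m/s² = 26879 Pa/m
= 26879 Pa/m × (1 kPa/m / 1000.0 Pa/m) = 26.879 kPa/m

26.9 kPa/m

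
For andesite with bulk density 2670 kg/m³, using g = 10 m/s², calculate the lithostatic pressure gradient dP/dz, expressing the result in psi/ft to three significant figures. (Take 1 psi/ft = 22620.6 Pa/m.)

dP/dz = ρg = 2670 kg/m³ × 10 m/s² = 26700 Pa/m
= 26700 Pa/m × (1 psi/ft / 22621 Pa/m) = 1.1803 psi/ft

1.18 psi/ft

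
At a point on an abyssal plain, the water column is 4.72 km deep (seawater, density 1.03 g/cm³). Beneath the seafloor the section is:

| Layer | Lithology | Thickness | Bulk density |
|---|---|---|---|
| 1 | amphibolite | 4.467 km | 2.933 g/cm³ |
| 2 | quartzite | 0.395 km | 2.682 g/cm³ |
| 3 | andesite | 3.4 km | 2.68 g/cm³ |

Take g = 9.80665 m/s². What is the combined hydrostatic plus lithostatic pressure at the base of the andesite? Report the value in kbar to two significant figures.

2.8 kbar

seawater: 1030 kg/m³ × 9.80665 m/s² × 4720 m = 4.768×10^7 Pa = 0.4768 kbar
amphibolite: 2933 kg/m³ × 9.80665 m/s² × 4467 m = 1.285×10^8 Pa = 1.285 kbar
quartzite: 2682 kg/m³ × 9.80665 m/s² × 395 m = 1.039×10^7 Pa = 0.1039 kbar
andesite: 2680 kg/m³ × 9.80665 m/s² × 3400 m = 8.936×10^7 Pa = 0.8936 kbar
Total = 0.4768 + 1.285 + 0.1039 + 0.8936 = 2.7591 kbar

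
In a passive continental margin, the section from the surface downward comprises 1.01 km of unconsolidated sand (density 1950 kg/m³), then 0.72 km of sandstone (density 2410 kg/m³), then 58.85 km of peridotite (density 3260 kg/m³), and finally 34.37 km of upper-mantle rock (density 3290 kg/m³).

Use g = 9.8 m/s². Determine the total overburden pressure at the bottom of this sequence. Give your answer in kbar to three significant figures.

30.2 kbar

unconsolidated sand: 1950 kg/m³ × 9.8 m/s² × 1010 m = 1.930×10^7 Pa = 0.1930 kbar
sandstone: 2410 kg/m³ × 9.8 m/s² × 720 m = 1.700×10^7 Pa = 0.1700 kbar
peridotite: 3260 kg/m³ × 9.8 m/s² × 58850 m = 1.880×10^9 Pa = 18.80 kbar
upper-mantle rock: 3290 kg/m³ × 9.8 m/s² × 34370 m = 1.108×10^9 Pa = 11.08 kbar
Total = 0.1930 + 0.1700 + 18.80 + 11.08 = 30.246 kbar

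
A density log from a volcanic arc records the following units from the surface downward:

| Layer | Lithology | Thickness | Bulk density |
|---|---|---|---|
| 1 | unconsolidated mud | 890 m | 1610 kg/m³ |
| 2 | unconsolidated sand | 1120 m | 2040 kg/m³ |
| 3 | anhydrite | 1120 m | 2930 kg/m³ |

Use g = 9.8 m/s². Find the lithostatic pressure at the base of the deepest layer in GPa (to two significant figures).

unconsolidated mud: 1610 kg/m³ × 9.8 m/s² × 890 m = 1.404×10^7 Pa = 0.01404 GPa
unconsolidated sand: 2040 kg/m³ × 9.8 m/s² × 1120 m = 2.239×10^7 Pa = 0.02239 GPa
anhydrite: 2930 kg/m³ × 9.8 m/s² × 1120 m = 3.216×10^7 Pa = 0.03216 GPa
Total = 0.01404 + 0.02239 + 0.03216 = 0.068593 GPa

0.069 GPa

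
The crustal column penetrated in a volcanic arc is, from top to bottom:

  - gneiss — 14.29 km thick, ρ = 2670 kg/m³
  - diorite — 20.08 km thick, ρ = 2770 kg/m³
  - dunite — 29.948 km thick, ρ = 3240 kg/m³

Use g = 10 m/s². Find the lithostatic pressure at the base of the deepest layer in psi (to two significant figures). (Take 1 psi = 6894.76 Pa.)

280000 psi

gneiss: 2670 kg/m³ × 10 m/s² × 14290 m = 3.815×10^8 Pa = 55338 psi
diorite: 2770 kg/m³ × 10 m/s² × 20080 m = 5.562×10^8 Pa = 80672 psi
dunite: 3240 kg/m³ × 10 m/s² × 29948 m = 9.703×10^8 Pa = 1.407×10^5 psi
Total = 55338 + 80672 + 1.407×10^5 = 2.7674×10^5 psi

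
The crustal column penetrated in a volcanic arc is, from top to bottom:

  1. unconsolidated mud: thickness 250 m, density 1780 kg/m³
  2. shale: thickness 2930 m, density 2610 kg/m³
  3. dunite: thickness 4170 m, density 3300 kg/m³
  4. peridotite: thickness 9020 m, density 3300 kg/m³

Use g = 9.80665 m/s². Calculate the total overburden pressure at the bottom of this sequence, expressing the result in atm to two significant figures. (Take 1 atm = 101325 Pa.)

5000 atm

unconsolidated mud: 1780 kg/m³ × 9.80665 m/s² × 250 m = 4.364×10^6 Pa = 43.07 atm
shale: 2610 kg/m³ × 9.80665 m/s² × 2930 m = 7.499×10^7 Pa = 740.1 atm
dunite: 3300 kg/m³ × 9.80665 m/s² × 4170 m = 1.349×10^8 Pa = 1332 atm
peridotite: 3300 kg/m³ × 9.80665 m/s² × 9020 m = 2.919×10^8 Pa = 2881 atm
Total = 43.07 + 740.1 + 1332 + 2881 = 4995.9 atm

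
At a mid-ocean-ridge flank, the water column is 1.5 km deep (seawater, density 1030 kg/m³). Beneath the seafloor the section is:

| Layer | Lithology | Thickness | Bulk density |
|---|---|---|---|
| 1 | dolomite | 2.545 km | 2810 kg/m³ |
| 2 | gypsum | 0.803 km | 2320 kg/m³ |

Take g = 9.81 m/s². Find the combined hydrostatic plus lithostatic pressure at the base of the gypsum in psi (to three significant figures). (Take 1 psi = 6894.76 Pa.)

15000 psi

seawater: 1030 kg/m³ × 9.81 m/s² × 1500 m = 1.516×10^7 Pa = 2198 psi
dolomite: 2810 kg/m³ × 9.81 m/s² × 2545 m = 7.016×10^7 Pa = 10175 psi
gypsum: 2320 kg/m³ × 9.81 m/s² × 803 m = 1.828×10^7 Pa = 2651 psi
Total = 2198 + 10175 + 2651 = 15024 psi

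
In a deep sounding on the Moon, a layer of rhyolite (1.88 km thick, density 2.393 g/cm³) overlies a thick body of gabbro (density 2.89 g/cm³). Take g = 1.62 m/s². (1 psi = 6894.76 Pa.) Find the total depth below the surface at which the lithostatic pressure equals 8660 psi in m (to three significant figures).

13100 m

Pressure at base of upper layers: 2393×1.62×1880 = 7.288×10^6 Pa = 1057 psi
Remaining pressure to be supplied by gabbro: 5.971×10^7 − 7.288×10^6 = 5.242×10^7 Pa
Additional depth in gabbro = 5.242×10^7 Pa / (2890 kg/m³ × 1.62 m/s²) = 11197 m
Total depth = 1880 m + 11197 m = 13077 m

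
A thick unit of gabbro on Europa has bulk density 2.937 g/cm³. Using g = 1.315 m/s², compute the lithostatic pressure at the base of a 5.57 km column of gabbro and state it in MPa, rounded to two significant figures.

gabbro: 2937 kg/m³ × 1.315 m/s² × 5570 m = 2.151×10^7 Pa = 21.51 MPa

22 MPa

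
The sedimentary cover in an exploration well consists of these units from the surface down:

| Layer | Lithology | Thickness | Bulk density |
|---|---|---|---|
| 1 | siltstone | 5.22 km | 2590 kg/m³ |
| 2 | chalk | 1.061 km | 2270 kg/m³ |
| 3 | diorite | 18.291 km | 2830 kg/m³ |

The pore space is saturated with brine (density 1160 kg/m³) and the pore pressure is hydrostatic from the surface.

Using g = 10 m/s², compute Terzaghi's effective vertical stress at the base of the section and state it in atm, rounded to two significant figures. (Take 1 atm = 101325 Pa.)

3900 atm

Overburden (lithostatic) stress σ_v:
siltstone: 2590 kg/m³ × 10 m/s² × 5220 m = 1.352×10^8 Pa = 135.2 MPa
chalk: 2270 kg/m³ × 10 m/s² × 1061 m = 2.408×10^7 Pa = 24.08 MPa
diorite: 2830 kg/m³ × 10 m/s² × 18291 m = 5.176×10^8 Pa = 517.6 MPa
Total = 135.2 + 24.08 + 517.6 = 676.92 MPa
Pore pressure P_p = 1160 kg/m³ × 10 m/s² × 24572 m = 2.850×10^8 Pa = 285.0 MPa
Effective stress σ' = σ_v − P_p = 676.9 − 285.0 = 391.88 MPa = 3867.6 atm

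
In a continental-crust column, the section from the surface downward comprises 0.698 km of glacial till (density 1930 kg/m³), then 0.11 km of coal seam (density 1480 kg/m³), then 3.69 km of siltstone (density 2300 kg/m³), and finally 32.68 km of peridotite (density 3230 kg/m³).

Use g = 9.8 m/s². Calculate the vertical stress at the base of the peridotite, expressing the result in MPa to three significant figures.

1130 MPa

glacial till: 1930 kg/m³ × 9.8 m/s² × 698 m = 1.320×10^7 Pa = 13.20 MPa
coal seam: 1480 kg/m³ × 9.8 m/s² × 110 m = 1.595×10^6 Pa = 1.595 MPa
siltstone: 2300 kg/m³ × 9.8 m/s² × 3690 m = 8.317×10^7 Pa = 83.17 MPa
peridotite: 3230 kg/m³ × 9.8 m/s² × 32680 m = 1.034×10^9 Pa = 1034 MPa
Total = 13.20 + 1.595 + 83.17 + 1034 = 1132.4 MPa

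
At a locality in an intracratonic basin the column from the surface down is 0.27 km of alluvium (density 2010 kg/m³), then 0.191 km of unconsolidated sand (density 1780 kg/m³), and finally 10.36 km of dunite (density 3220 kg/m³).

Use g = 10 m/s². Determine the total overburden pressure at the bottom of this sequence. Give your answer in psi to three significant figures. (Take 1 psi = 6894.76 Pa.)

alluvium: 2010 kg/m³ × 10 m/s² × 270 m = 5.427×10^6 Pa = 787.1 psi
unconsolidated sand: 1780 kg/m³ × 10 m/s² × 191 m = 3.400×10^6 Pa = 493.1 psi
dunite: 3220 kg/m³ × 10 m/s² × 10360 m = 3.336×10^8 Pa = 48383 psi
Total = 787.1 + 493.1 + 48383 = 49664 psi

49700 psi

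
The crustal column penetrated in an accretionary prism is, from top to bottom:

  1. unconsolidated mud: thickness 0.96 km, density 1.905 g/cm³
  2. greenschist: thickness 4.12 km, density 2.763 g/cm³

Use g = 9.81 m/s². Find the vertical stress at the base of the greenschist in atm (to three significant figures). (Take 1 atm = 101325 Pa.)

unconsolidated mud: 1905 kg/m³ × 9.81 m/s² × 960 m = 1.794×10^7 Pa = 177.1 atm
greenschist: 2763 kg/m³ × 9.81 m/s² × 4120 m = 1.117×10^8 Pa = 1102 atm
Total = 177.1 + 1102 = 1279.2 atm

1280 atm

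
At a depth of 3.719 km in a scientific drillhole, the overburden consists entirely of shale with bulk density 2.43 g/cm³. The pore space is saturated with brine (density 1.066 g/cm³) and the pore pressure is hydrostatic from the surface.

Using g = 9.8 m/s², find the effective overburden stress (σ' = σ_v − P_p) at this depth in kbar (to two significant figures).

Overburden (lithostatic) stress σ_v:
shale: 2430 kg/m³ × 9.8 m/s² × 3719 m = 8.856×10^7 Pa = 88.56 MPa
Pore pressure P_p = 1066 kg/m³ × 9.8 m/s² × 3719 m = 3.885×10^7 Pa = 38.85 MPa
Effective stress σ' = σ_v − P_p = 88.56 − 38.85 = 49.713 MPa = 0.49713 kbar

0.50 kbar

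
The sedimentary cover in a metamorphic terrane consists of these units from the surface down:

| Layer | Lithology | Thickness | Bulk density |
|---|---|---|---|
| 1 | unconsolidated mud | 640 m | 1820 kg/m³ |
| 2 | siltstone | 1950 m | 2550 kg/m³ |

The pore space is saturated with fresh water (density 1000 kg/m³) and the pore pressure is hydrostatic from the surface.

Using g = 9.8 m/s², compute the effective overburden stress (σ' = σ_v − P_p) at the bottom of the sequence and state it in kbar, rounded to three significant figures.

0.348 kbar

Overburden (lithostatic) stress σ_v:
unconsolidated mud: 1820 kg/m³ × 9.8 m/s² × 640 m = 1.142×10^7 Pa = 11.42 MPa
siltstone: 2550 kg/m³ × 9.8 m/s² × 1950 m = 4.873×10^7 Pa = 48.73 MPa
Total = 11.42 + 48.73 = 60.146 MPa
Pore pressure P_p = 1000 kg/m³ × 9.8 m/s² × 2590 m = 2.538×10^7 Pa = 25.38 MPa
Effective stress σ' = σ_v − P_p = 60.15 − 25.38 = 34.764 MPa = 0.34764 kbar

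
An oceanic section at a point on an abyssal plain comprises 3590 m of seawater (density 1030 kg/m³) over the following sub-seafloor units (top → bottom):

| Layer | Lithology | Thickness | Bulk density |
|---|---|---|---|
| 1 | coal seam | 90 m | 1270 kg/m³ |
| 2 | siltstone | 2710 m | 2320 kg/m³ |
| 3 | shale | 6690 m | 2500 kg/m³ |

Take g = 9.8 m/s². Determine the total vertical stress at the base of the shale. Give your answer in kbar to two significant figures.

seawater: 1030 kg/m³ × 9.8 m/s² × 3590 m = 3.624×10^7 Pa = 0.3624 kbar
coal seam: 1270 kg/m³ × 9.8 m/s² × 90 m = 1.120×10^6 Pa = 0.01120 kbar
siltstone: 2320 kg/m³ × 9.8 m/s² × 2710 m = 6.161×10^7 Pa = 0.6161 kbar
shale: 2500 kg/m³ × 9.8 m/s² × 6690 m = 1.639×10^8 Pa = 1.639 kbar
Total = 0.3624 + 0.01120 + 0.6161 + 1.639 = 2.6288 kbar

2.6 kbar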